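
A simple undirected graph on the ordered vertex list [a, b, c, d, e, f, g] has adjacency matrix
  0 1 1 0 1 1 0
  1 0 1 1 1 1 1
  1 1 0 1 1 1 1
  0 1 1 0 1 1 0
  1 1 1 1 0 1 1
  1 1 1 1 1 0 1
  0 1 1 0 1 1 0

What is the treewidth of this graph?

A width-4 tree decomposition is:
Bags: B1 = {b, c, e, f, g}  B2 = {a, b, c, e, f}  B3 = {b, c, d, e, f}
Tree: B1–B2, B2–B3
The largest bag has 5 vertices, giving width 4; this decomposition certifies tw(G) ≤ 4. For the lower bound, the 5 vertices {b, c, d, e, f} are pairwise adjacent, and any tree decomposition puts a clique entirely inside one bag — forcing width ≥ 4. The upper and lower bounds meet at 4, so that is the treewidth.

4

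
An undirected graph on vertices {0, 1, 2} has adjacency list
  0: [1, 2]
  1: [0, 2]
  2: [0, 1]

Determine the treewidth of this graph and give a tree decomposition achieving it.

Treewidth 2.
One such decomposition:
Bags: B1 = {0, 1, 2}
Tree: (single bag)

A single bag containing all 3 vertices is trivially a valid decomposition of width 2. For the lower bound, the 3 vertices {0, 1, 2} are pairwise adjacent, and any tree decomposition puts a clique entirely inside one bag — forcing width ≥ 2. Therefore the treewidth is 2.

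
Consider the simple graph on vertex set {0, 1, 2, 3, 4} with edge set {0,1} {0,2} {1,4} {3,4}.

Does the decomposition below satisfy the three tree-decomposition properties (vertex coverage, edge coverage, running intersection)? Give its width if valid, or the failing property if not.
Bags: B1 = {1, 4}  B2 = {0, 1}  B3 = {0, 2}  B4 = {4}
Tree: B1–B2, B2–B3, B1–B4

No — vertex 3 appears in no bag.

A tree decomposition must satisfy three properties: every vertex lies in some bag; for every edge, both endpoints lie together in some bag; and for every vertex, the bags containing it form a connected subtree. Here vertex 3 appears in no bag, so the decomposition is invalid.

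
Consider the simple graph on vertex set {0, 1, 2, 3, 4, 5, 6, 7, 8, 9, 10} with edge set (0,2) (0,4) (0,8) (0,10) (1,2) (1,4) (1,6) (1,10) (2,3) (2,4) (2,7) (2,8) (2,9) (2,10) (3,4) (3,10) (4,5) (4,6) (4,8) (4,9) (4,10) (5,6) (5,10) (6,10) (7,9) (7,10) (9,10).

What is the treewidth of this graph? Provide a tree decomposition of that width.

Treewidth 3.
Bags: B1 = {1, 2, 4, 10}  B2 = {0, 2, 4, 10}  B3 = {1, 4, 6, 10}  B4 = {2, 4, 9, 10}  B5 = {0, 2, 4, 8}  B6 = {4, 5, 6, 10}  B7 = {2, 3, 4, 10}  B8 = {2, 7, 9, 10}
Tree: B1–B2, B1–B3, B2–B4, B2–B5, B3–B6, B1–B7, B4–B8

Every bag has size at most 4, so the width is 4 − 1 = 3 and tw(G) ≤ 3. For the lower bound, the 4 vertices {0, 2, 4, 8} are pairwise adjacent, and any tree decomposition puts a clique entirely inside one bag — forcing width ≥ 3. Therefore the treewidth is 3.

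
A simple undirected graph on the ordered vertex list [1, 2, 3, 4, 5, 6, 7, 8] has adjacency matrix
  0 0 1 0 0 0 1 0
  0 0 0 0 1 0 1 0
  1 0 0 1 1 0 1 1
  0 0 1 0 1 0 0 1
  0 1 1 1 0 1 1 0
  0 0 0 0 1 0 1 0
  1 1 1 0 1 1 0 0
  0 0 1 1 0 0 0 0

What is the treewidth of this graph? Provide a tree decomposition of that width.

The largest bag has 3 vertices, giving width 2; this decomposition certifies tw(G) ≤ 2. On the other hand G contains the 3-clique {2, 5, 7}. A clique must lie in a single bag of any decomposition, so no decomposition can have width below 2. Combining the bounds, tw(G) = 2.

Treewidth 2.
One such decomposition:
Bags: B1 = {3, 5, 7}  B2 = {2, 5, 7}  B3 = {3, 4, 5}  B4 = {5, 6, 7}  B5 = {3, 4, 8}  B6 = {1, 3, 7}
Tree: B1–B2, B1–B3, B1–B4, B3–B5, B1–B6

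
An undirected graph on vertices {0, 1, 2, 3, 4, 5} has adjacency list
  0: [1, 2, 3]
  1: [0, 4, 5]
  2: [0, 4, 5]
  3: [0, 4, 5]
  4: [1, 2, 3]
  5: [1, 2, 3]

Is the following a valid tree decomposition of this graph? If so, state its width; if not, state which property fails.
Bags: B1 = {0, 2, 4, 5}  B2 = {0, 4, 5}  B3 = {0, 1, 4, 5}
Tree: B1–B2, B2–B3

No — vertex 3 appears in no bag.

A tree decomposition must satisfy three properties: every vertex lies in some bag; for every edge, both endpoints lie together in some bag; and for every vertex, the bags containing it form a connected subtree. Here vertex 3 appears in no bag, so the decomposition is invalid.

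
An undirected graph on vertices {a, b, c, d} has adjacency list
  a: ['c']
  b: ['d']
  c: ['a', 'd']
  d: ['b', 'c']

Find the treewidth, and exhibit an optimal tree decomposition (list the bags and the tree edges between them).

Each bag holds 2 vertices, so the decomposition has width 1, which upper-bounds the treewidth. G has an edge, so its treewidth is at least 1. Combining the bounds, tw(G) = 1.

Treewidth 1.
Bags: B1 = {c, d}  B2 = {b, d}  B3 = {a, c}
Tree: B1–B2, B1–B3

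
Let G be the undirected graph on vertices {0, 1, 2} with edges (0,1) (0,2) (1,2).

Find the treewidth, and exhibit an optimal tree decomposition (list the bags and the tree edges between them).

With just one bag of size 3, the width is 3 − 1 = 2, so tw(G) ≤ 2. Conversely, {0, 1, 2} is a clique of size 3, and the vertices of any clique must share a bag in every tree decomposition; so some bag has ≥ 3 vertices and tw(G) ≥ 2. Hence tw(G) = 2 exactly.

Treewidth 2.
One such decomposition:
Bags: B1 = {0, 1, 2}
Tree: (single bag)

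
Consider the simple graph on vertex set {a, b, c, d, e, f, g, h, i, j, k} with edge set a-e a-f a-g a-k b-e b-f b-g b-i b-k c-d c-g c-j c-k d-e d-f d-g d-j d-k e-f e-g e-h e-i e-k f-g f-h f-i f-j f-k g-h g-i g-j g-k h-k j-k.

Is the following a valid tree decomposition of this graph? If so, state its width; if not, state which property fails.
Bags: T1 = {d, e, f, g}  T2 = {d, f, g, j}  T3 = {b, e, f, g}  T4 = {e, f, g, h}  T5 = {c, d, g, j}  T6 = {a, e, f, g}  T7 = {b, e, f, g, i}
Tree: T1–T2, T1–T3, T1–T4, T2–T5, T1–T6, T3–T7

A tree decomposition must satisfy three properties: every vertex lies in some bag; for every edge, both endpoints lie together in some bag; and for every vertex, the bags containing it form a connected subtree. Here vertex k appears in no bag, so the decomposition is invalid.

No — vertex k appears in no bag.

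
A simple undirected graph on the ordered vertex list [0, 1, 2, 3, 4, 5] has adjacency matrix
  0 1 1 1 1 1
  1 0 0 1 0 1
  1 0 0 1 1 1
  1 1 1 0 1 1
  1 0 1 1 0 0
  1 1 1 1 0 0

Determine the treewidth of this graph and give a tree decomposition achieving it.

Every bag has size at most 4, so the width is 4 − 1 = 3 and tw(G) ≤ 3. On the other hand G contains the 4-clique {0, 1, 3, 5}. A clique must lie in a single bag of any decomposition, so no decomposition can have width below 3. The upper and lower bounds meet at 3, so that is the treewidth.

Treewidth 3.
Bags: B1 = {0, 2, 3, 5}  B2 = {0, 1, 3, 5}  B3 = {0, 2, 3, 4}
Tree: B1–B2, B1–B3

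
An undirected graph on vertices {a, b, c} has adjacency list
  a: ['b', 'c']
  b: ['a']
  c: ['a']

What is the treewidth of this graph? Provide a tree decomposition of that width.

Each bag holds 2 vertices, so the decomposition has width 1, which upper-bounds the treewidth. Since G has at least one edge (e.g. c–a), it is not an edgeless graph, so tw(G) ≥ 1. Therefore the treewidth is 1.

Treewidth 1.
One optimal decomposition is:
Bags: B1 = {a, c}  B2 = {a, b}
Tree: B1–B2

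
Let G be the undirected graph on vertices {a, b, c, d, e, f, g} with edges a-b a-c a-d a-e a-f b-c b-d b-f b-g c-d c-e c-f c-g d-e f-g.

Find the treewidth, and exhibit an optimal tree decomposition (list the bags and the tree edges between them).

The largest bag has 4 vertices, giving width 3; this decomposition certifies tw(G) ≤ 3. On the other hand G contains the 4-clique {a, c, d, e}. A clique must lie in a single bag of any decomposition, so no decomposition can have width below 3. Therefore the treewidth is 3.

Treewidth 3.
One optimal decomposition is:
Bags: B1 = {b, c, f, g}  B2 = {a, b, c, f}  B3 = {a, b, c, d}  B4 = {a, c, d, e}
Tree: B1–B2, B2–B3, B3–B4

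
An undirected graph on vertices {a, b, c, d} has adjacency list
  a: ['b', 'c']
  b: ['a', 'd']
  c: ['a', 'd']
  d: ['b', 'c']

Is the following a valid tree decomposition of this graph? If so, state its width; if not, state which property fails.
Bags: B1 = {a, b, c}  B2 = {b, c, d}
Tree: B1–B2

Checking the three conditions: (i) the bags cover all of {a, b, c, d}; (ii) for each edge, some bag contains both endpoints; (iii) the bags containing any fixed vertex form a subtree. All hold, so the decomposition is valid with width 3 − 1 = 2.

Yes; width 2.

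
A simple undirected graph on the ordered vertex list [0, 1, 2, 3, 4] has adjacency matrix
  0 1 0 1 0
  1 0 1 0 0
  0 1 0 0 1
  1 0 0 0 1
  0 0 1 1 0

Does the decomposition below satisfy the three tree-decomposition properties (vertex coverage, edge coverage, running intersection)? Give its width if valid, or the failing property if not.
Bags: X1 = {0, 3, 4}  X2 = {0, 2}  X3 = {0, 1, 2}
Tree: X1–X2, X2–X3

No — edge (4,2) lies in no bag.

A tree decomposition must satisfy three properties: every vertex lies in some bag; for every edge, both endpoints lie together in some bag; and for every vertex, the bags containing it form a connected subtree. Here edge (4,2) lies in no bag, so the decomposition is invalid.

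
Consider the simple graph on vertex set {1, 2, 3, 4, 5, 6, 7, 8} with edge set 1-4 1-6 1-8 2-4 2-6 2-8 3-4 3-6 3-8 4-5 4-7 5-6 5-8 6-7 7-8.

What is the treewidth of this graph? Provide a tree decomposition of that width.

Treewidth 3.
One optimal decomposition is:
Bags: B1 = {4, 6, 7, 8}  B2 = {4, 5, 6, 8}  B3 = {3, 4, 6, 8}  B4 = {1, 4, 6, 8}  B5 = {2, 4, 6, 8}
Tree: B1–B2, B2–B3, B3–B4, B4–B5

Each bag holds 4 vertices, so the decomposition has width 3, which upper-bounds the treewidth. For the lower bound: the 4 vertex sets {7,8}, {5,6}, {4}, {3} are disjoint, each induces a connected subgraph, and every pair is joined by at least one edge of G. Contracting each set to a single vertex therefore yields K_{4} as a minor, and since treewidth is minor-monotone, tw(G) ≥ tw(K_{4}) = 3. Combining the bounds, tw(G) = 3.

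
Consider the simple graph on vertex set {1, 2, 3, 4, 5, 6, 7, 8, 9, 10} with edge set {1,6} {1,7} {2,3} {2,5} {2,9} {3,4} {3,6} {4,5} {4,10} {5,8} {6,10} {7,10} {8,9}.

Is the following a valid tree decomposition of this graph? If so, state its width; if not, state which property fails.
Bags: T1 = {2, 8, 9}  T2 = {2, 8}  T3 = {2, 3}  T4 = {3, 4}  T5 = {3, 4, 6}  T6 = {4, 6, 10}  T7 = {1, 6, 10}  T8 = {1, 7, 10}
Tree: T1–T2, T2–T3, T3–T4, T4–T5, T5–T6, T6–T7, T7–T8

No — vertex 5 appears in no bag.

A tree decomposition must satisfy three properties: every vertex lies in some bag; for every edge, both endpoints lie together in some bag; and for every vertex, the bags containing it form a connected subtree. Here vertex 5 appears in no bag, so the decomposition is invalid.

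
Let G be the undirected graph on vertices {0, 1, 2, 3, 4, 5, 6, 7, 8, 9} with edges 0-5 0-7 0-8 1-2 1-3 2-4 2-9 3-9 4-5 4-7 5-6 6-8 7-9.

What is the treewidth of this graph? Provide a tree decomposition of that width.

The largest bag has 3 vertices, giving width 2; this decomposition certifies tw(G) ≤ 2. For the lower bound, G contains the cycle 3–1–2–9–3, so G is not a forest; only forests have treewidth ≤ 1, hence tw(G) ≥ 2. Therefore the treewidth is 2.

Treewidth 2.
Bags: B1 = {1, 3, 9}  B2 = {1, 2, 9}  B3 = {2, 7, 9}  B4 = {2, 4, 7}  B5 = {0, 4, 7}  B6 = {0, 4, 5}  B7 = {0, 5, 8}  B8 = {5, 6, 8}
Tree: B1–B2, B2–B3, B3–B4, B4–B5, B5–B6, B6–B7, B7–B8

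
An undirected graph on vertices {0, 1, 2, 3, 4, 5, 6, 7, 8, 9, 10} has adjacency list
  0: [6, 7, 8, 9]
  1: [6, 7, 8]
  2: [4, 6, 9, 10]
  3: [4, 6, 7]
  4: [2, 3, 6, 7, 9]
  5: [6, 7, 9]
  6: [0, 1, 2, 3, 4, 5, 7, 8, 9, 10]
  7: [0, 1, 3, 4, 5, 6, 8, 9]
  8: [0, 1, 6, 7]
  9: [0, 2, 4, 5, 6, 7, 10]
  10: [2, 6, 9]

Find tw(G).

A width-3 tree decomposition is:
Bags: B1 = {4, 6, 7, 9}  B2 = {3, 4, 6, 7}  B3 = {0, 6, 7, 9}  B4 = {2, 4, 6, 9}  B5 = {0, 6, 7, 8}  B6 = {2, 6, 9, 10}  B7 = {5, 6, 7, 9}  B8 = {1, 6, 7, 8}
Tree: B1–B2, B1–B3, B1–B4, B3–B5, B4–B6, B1–B7, B5–B8
The largest bag has 4 vertices, giving width 3; this decomposition certifies tw(G) ≤ 3. Conversely, {2, 6, 9, 10} is a clique of size 4, and the vertices of any clique must share a bag in every tree decomposition; so some bag has ≥ 4 vertices and tw(G) ≥ 3. Combining the bounds, tw(G) = 3.

3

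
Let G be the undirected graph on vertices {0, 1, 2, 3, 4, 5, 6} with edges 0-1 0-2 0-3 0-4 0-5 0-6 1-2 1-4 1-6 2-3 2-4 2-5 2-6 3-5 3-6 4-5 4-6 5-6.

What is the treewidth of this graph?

4

A width-4 tree decomposition is:
Bags: B1 = {0, 1, 2, 4, 6}  B2 = {0, 2, 4, 5, 6}  B3 = {0, 2, 3, 5, 6}
Tree: B1–B2, B2–B3
Each bag holds 5 vertices, so the decomposition has width 4, which upper-bounds the treewidth. Conversely, {0, 2, 3, 5, 6} is a clique of size 5, and the vertices of any clique must share a bag in every tree decomposition; so some bag has ≥ 5 vertices and tw(G) ≥ 4. Therefore the treewidth is 4.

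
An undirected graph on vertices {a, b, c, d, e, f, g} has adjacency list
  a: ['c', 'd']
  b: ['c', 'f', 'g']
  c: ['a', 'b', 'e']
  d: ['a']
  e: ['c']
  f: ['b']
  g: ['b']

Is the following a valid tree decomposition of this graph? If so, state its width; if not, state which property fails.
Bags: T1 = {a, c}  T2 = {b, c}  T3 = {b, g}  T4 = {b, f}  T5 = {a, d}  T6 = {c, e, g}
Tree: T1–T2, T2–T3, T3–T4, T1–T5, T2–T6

A tree decomposition must satisfy three properties: every vertex lies in some bag; for every edge, both endpoints lie together in some bag; and for every vertex, the bags containing it form a connected subtree. Here bags containing vertex g are not connected in the tree, so the decomposition is invalid.

No — bags containing vertex g are not connected in the tree.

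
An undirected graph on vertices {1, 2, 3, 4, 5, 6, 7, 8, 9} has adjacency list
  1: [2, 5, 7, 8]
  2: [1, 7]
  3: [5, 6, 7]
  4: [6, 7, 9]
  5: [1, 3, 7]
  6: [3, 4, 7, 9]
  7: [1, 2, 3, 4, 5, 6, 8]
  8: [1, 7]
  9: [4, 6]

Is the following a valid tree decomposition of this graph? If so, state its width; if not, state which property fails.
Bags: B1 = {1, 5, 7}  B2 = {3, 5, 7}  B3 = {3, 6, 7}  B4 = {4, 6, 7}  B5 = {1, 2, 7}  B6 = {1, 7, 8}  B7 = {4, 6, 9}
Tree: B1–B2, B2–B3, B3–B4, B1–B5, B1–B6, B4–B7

Checking the three conditions: (i) the bags cover all of {1, 2, 3, 4, 5, 6, 7, 8, 9}; (ii) for each edge, some bag contains both endpoints; (iii) the bags containing any fixed vertex form a subtree. All hold, so the decomposition is valid with width 3 − 1 = 2.

Yes; width 2.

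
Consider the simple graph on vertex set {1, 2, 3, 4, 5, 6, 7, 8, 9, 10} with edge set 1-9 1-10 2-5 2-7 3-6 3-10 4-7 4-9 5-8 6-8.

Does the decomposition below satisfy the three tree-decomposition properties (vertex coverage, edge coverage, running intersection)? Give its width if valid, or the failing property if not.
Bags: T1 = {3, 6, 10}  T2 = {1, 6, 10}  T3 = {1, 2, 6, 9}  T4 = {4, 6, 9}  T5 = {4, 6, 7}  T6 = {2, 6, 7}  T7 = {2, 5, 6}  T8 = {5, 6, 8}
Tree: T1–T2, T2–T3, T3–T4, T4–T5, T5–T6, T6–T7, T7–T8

A tree decomposition must satisfy three properties: every vertex lies in some bag; for every edge, both endpoints lie together in some bag; and for every vertex, the bags containing it form a connected subtree. Here bags containing vertex 2 are not connected in the tree, so the decomposition is invalid.

No — bags containing vertex 2 are not connected in the tree.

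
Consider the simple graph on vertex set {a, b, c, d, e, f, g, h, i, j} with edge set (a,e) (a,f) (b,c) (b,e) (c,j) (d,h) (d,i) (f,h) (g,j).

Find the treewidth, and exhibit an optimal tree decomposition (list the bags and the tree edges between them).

Treewidth 1.
One such decomposition:
Bags: B1 = {d, i}  B2 = {d, h}  B3 = {f, h}  B4 = {a, f}  B5 = {a, e}  B6 = {b, e}  B7 = {b, c}  B8 = {c, j}  B9 = {g, j}
Tree: B1–B2, B2–B3, B3–B4, B4–B5, B5–B6, B6–B7, B7–B8, B8–B9

Every bag has size at most 2, so the width is 2 − 1 = 1 and tw(G) ≤ 1. G has an edge, so its treewidth is at least 1. The upper and lower bounds meet at 1, so that is the treewidth.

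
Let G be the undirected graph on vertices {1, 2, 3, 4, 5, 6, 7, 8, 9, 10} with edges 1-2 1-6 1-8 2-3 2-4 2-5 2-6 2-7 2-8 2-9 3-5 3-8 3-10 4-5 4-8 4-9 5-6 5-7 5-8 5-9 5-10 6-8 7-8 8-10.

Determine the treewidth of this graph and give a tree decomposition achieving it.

Each bag holds 4 vertices, so the decomposition has width 3, which upper-bounds the treewidth. For the lower bound, the 4 vertices {1, 2, 6, 8} are pairwise adjacent, and any tree decomposition puts a clique entirely inside one bag — forcing width ≥ 3. The upper and lower bounds meet at 3, so that is the treewidth.

Treewidth 3.
One such decomposition:
Bags: B1 = {2, 5, 6, 8}  B2 = {1, 2, 6, 8}  B3 = {2, 4, 5, 8}  B4 = {2, 3, 5, 8}  B5 = {3, 5, 8, 10}  B6 = {2, 4, 5, 9}  B7 = {2, 5, 7, 8}
Tree: B1–B2, B1–B3, B3–B4, B4–B5, B3–B6, B4–B7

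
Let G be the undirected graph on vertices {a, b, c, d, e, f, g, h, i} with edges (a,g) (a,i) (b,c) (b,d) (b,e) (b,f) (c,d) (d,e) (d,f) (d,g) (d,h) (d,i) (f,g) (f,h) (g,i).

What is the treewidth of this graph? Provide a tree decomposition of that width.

The largest bag has 3 vertices, giving width 2; this decomposition certifies tw(G) ≤ 2. On the other hand G contains the 3-clique {b, d, e}. A clique must lie in a single bag of any decomposition, so no decomposition can have width below 2. Therefore the treewidth is 2.

Treewidth 2.
One such decomposition:
Bags: B1 = {d, f, g}  B2 = {b, d, f}  B3 = {b, d, e}  B4 = {d, f, h}  B5 = {d, g, i}  B6 = {a, g, i}  B7 = {b, c, d}
Tree: B1–B2, B2–B3, B1–B4, B1–B5, B5–B6, B2–B7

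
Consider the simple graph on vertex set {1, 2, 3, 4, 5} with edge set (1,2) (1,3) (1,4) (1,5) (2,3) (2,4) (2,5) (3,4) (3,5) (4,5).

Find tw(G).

4

A width-4 tree decomposition is:
Bags: B1 = {1, 2, 3, 4, 5}
Tree: (single bag)
With just one bag of size 5, the width is 5 − 1 = 4, so tw(G) ≤ 4. On the other hand G contains the 5-clique {1, 2, 3, 4, 5}. A clique must lie in a single bag of any decomposition, so no decomposition can have width below 4. Therefore the treewidth is 4.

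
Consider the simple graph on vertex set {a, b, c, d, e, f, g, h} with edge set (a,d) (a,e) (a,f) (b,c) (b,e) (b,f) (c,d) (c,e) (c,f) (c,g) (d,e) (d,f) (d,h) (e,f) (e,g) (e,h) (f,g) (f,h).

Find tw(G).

A width-3 tree decomposition is:
Bags: B1 = {c, d, e, f}  B2 = {a, d, e, f}  B3 = {d, e, f, h}  B4 = {c, e, f, g}  B5 = {b, c, e, f}
Tree: B1–B2, B1–B3, B1–B4, B4–B5
Each bag holds 4 vertices, so the decomposition has width 3, which upper-bounds the treewidth. For the lower bound, the 4 vertices {d, e, f, h} are pairwise adjacent, and any tree decomposition puts a clique entirely inside one bag — forcing width ≥ 3. Therefore the treewidth is 3.

3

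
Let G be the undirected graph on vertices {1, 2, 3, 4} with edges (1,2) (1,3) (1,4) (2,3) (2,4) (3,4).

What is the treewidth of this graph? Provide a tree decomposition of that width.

A single bag containing all 4 vertices is trivially a valid decomposition of width 3. For the lower bound, the 4 vertices {1, 2, 3, 4} are pairwise adjacent, and any tree decomposition puts a clique entirely inside one bag — forcing width ≥ 3. Combining the bounds, tw(G) = 3.

Treewidth 3.
One optimal decomposition is:
Bags: B1 = {1, 2, 3, 4}
Tree: (single bag)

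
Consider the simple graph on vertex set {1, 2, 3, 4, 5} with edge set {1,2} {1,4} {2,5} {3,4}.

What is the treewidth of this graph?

A width-1 tree decomposition is:
Bags: B1 = {3, 4}  B2 = {1, 4}  B3 = {1, 2}  B4 = {2, 5}
Tree: B1–B2, B2–B3, B3–B4
Each bag holds 2 vertices, so the decomposition has width 1, which upper-bounds the treewidth. Any graph with an edge has treewidth ≥ 1, and G has the edge 3–4. The upper and lower bounds meet at 1, so that is the treewidth.

1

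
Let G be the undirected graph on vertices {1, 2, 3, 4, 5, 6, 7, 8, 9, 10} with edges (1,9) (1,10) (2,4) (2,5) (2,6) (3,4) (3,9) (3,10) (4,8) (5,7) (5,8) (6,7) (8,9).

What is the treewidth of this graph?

2

A width-2 tree decomposition is:
Bags: B1 = {1, 9, 10}  B2 = {3, 9, 10}  B3 = {3, 8, 9}  B4 = {3, 4, 8}  B5 = {4, 5, 8}  B6 = {2, 4, 5}  B7 = {2, 5, 7}  B8 = {2, 6, 7}
Tree: B1–B2, B2–B3, B3–B4, B4–B5, B5–B6, B6–B7, B7–B8
Each bag holds 3 vertices, so the decomposition has width 2, which upper-bounds the treewidth. Since 1–10–3–9–1 is a cycle in G, G is not acyclic. Forests are exactly the graphs of treewidth ≤ 1, so tw(G) ≥ 2. Therefore the treewidth is 2.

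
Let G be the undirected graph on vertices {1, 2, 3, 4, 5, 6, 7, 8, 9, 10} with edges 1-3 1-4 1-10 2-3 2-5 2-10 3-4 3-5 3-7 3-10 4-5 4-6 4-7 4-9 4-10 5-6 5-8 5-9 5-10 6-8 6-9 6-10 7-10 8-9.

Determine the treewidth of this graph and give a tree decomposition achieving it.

Treewidth 3.
Bags: B1 = {4, 5, 6, 9}  B2 = {4, 5, 6, 10}  B3 = {3, 4, 5, 10}  B4 = {2, 3, 5, 10}  B5 = {3, 4, 7, 10}  B6 = {1, 3, 4, 10}  B7 = {5, 6, 8, 9}
Tree: B1–B2, B2–B3, B3–B4, B3–B5, B3–B6, B1–B7

Each bag holds 4 vertices, so the decomposition has width 3, which upper-bounds the treewidth. On the other hand G contains the 4-clique {5, 6, 8, 9}. A clique must lie in a single bag of any decomposition, so no decomposition can have width below 3. The upper and lower bounds meet at 3, so that is the treewidth.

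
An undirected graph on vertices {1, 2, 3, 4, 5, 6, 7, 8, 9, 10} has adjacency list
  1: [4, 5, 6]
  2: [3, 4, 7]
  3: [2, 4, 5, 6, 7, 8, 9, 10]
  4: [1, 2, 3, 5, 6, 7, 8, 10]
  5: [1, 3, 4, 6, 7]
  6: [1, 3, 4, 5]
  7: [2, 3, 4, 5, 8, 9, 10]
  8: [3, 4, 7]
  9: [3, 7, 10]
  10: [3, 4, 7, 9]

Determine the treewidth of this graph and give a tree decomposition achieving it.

Treewidth 3.
Bags: B1 = {3, 4, 7, 8}  B2 = {3, 4, 5, 7}  B3 = {2, 3, 4, 7}  B4 = {3, 4, 7, 10}  B5 = {3, 4, 5, 6}  B6 = {1, 4, 5, 6}  B7 = {3, 7, 9, 10}
Tree: B1–B2, B1–B3, B3–B4, B2–B5, B5–B6, B4–B7

The largest bag has 4 vertices, giving width 3; this decomposition certifies tw(G) ≤ 3. On the other hand G contains the 4-clique {1, 4, 5, 6}. A clique must lie in a single bag of any decomposition, so no decomposition can have width below 3. Combining the bounds, tw(G) = 3.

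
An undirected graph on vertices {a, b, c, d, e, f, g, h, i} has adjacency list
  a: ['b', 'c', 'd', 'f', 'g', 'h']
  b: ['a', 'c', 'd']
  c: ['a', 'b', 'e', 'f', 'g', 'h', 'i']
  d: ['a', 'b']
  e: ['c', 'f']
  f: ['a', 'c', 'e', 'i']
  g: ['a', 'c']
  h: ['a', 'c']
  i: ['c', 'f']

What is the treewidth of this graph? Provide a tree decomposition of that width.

The largest bag has 3 vertices, giving width 2; this decomposition certifies tw(G) ≤ 2. For the lower bound, the 3 vertices {a, b, d} are pairwise adjacent, and any tree decomposition puts a clique entirely inside one bag — forcing width ≥ 2. Hence tw(G) = 2 exactly.

Treewidth 2.
One optimal decomposition is:
Bags: B1 = {a, c, f}  B2 = {c, e, f}  B3 = {a, c, g}  B4 = {c, f, i}  B5 = {a, b, c}  B6 = {a, b, d}  B7 = {a, c, h}
Tree: B1–B2, B1–B3, B2–B4, B3–B5, B5–B6, B5–B7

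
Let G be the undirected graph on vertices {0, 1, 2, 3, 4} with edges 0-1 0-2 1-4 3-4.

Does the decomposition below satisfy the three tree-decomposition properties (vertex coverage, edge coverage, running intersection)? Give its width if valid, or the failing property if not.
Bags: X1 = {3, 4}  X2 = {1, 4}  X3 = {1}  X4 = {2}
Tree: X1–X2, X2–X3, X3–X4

No — vertex 0 appears in no bag.

A tree decomposition must satisfy three properties: every vertex lies in some bag; for every edge, both endpoints lie together in some bag; and for every vertex, the bags containing it form a connected subtree. Here vertex 0 appears in no bag, so the decomposition is invalid.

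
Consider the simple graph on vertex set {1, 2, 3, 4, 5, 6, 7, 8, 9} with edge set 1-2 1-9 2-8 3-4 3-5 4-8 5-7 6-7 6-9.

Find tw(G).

2

A width-2 tree decomposition is:
Bags: B1 = {6, 7, 9}  B2 = {5, 7, 9}  B3 = {3, 5, 9}  B4 = {3, 4, 9}  B5 = {4, 8, 9}  B6 = {2, 8, 9}  B7 = {1, 2, 9}
Tree: B1–B2, B2–B3, B3–B4, B4–B5, B5–B6, B6–B7
The largest bag has 3 vertices, giving width 2; this decomposition certifies tw(G) ≤ 2. The edges 9–6–7–5–3–4–8–2–1–9 form a cycle, so G is not a tree and its treewidth is at least 2. The upper and lower bounds meet at 2, so that is the treewidth.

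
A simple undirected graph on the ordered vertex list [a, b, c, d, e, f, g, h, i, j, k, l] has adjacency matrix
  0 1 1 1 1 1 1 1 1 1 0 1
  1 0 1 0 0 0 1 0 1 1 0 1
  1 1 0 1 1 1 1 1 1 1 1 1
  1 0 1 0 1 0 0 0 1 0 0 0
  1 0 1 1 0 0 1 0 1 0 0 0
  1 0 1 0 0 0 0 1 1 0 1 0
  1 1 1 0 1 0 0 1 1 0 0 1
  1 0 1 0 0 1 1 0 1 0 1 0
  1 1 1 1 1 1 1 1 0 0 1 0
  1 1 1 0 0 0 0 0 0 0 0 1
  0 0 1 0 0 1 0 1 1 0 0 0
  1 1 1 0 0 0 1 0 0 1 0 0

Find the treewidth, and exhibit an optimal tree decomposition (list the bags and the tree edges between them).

The largest bag has 5 vertices, giving width 4; this decomposition certifies tw(G) ≤ 4. For the lower bound, the 5 vertices {a, b, c, j, l} are pairwise adjacent, and any tree decomposition puts a clique entirely inside one bag — forcing width ≥ 4. Hence tw(G) = 4 exactly.

Treewidth 4.
One such decomposition:
Bags: B1 = {a, b, c, g, l}  B2 = {a, b, c, g, i}  B3 = {a, c, g, h, i}  B4 = {a, c, f, h, i}  B5 = {a, c, e, g, i}  B6 = {a, c, d, e, i}  B7 = {a, b, c, j, l}  B8 = {c, f, h, i, k}
Tree: B1–B2, B2–B3, B3–B4, B2–B5, B5–B6, B1–B7, B4–B8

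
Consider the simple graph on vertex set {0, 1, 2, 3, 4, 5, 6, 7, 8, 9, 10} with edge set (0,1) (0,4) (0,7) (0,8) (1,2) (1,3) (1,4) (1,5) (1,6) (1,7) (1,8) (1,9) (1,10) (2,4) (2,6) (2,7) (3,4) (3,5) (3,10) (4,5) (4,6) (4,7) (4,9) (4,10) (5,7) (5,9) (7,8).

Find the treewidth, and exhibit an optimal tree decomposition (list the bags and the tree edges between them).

Treewidth 3.
One optimal decomposition is:
Bags: B1 = {1, 3, 4, 10}  B2 = {1, 3, 4, 5}  B3 = {1, 4, 5, 7}  B4 = {0, 1, 4, 7}  B5 = {1, 2, 4, 7}  B6 = {1, 4, 5, 9}  B7 = {1, 2, 4, 6}  B8 = {0, 1, 7, 8}
Tree: B1–B2, B2–B3, B3–B4, B4–B5, B2–B6, B5–B7, B4–B8

Every bag has size at most 4, so the width is 4 − 1 = 3 and tw(G) ≤ 3. On the other hand G contains the 4-clique {0, 1, 7, 8}. A clique must lie in a single bag of any decomposition, so no decomposition can have width below 3. Hence tw(G) = 3 exactly.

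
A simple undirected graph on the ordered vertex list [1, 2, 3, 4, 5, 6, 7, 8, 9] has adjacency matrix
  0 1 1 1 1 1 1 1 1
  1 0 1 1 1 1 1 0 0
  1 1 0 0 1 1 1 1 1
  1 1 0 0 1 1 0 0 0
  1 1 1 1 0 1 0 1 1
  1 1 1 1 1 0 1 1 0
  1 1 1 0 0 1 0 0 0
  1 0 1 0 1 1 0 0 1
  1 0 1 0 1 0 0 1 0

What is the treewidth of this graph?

4

A width-4 tree decomposition is:
Bags: B1 = {1, 3, 5, 6, 8}  B2 = {1, 2, 3, 5, 6}  B3 = {1, 2, 3, 6, 7}  B4 = {1, 3, 5, 8, 9}  B5 = {1, 2, 4, 5, 6}
Tree: B1–B2, B2–B3, B1–B4, B2–B5
The largest bag has 5 vertices, giving width 4; this decomposition certifies tw(G) ≤ 4. For the lower bound, the 5 vertices {1, 3, 5, 8, 9} are pairwise adjacent, and any tree decomposition puts a clique entirely inside one bag — forcing width ≥ 4. The upper and lower bounds meet at 4, so that is the treewidth.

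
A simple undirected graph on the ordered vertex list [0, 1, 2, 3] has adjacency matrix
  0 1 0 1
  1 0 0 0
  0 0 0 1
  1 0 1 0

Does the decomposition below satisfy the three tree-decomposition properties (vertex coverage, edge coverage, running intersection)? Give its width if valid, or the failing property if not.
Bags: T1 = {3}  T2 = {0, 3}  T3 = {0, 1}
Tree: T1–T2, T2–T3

A tree decomposition must satisfy three properties: every vertex lies in some bag; for every edge, both endpoints lie together in some bag; and for every vertex, the bags containing it form a connected subtree. Here vertex 2 appears in no bag, so the decomposition is invalid.

No — vertex 2 appears in no bag.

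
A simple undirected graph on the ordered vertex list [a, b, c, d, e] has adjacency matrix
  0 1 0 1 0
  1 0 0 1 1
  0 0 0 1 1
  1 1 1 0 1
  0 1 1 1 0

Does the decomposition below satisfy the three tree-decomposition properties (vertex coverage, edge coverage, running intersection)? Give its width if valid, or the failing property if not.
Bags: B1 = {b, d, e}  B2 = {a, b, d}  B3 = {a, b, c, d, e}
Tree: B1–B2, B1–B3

No — bags containing vertex a are not connected in the tree.

A tree decomposition must satisfy three properties: every vertex lies in some bag; for every edge, both endpoints lie together in some bag; and for every vertex, the bags containing it form a connected subtree. Here bags containing vertex a are not connected in the tree, so the decomposition is invalid.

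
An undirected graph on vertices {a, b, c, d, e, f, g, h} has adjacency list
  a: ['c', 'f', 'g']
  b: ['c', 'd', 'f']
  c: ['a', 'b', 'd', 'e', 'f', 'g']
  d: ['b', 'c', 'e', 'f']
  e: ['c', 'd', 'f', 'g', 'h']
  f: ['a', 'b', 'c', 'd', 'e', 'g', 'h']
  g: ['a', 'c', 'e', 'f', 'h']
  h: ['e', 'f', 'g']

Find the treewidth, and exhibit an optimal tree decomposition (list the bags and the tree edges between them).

The largest bag has 4 vertices, giving width 3; this decomposition certifies tw(G) ≤ 3. Conversely, {e, f, g, h} is a clique of size 4, and the vertices of any clique must share a bag in every tree decomposition; so some bag has ≥ 4 vertices and tw(G) ≥ 3. Hence tw(G) = 3 exactly.

Treewidth 3.
Bags: B1 = {c, e, f, g}  B2 = {c, d, e, f}  B3 = {b, c, d, f}  B4 = {a, c, f, g}  B5 = {e, f, g, h}
Tree: B1–B2, B2–B3, B1–B4, B1–B5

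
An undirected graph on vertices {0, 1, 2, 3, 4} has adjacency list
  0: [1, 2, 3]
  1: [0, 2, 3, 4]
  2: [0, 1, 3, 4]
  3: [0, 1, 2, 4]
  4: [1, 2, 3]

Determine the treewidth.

A width-3 tree decomposition is:
Bags: B1 = {0, 1, 2, 3}  B2 = {1, 2, 3, 4}
Tree: B1–B2
Every bag has size at most 4, so the width is 4 − 1 = 3 and tw(G) ≤ 3. Conversely, {0, 1, 2, 3} is a clique of size 4, and the vertices of any clique must share a bag in every tree decomposition; so some bag has ≥ 4 vertices and tw(G) ≥ 3. Combining the bounds, tw(G) = 3.

3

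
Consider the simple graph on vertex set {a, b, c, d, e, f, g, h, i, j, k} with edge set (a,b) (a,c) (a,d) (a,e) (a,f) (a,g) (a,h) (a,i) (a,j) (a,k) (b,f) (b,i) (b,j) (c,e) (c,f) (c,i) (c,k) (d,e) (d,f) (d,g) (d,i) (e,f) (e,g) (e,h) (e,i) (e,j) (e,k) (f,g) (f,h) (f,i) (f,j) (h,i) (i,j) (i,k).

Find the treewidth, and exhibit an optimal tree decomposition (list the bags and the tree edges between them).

The largest bag has 5 vertices, giving width 4; this decomposition certifies tw(G) ≤ 4. Conversely, {a, d, e, f, g} is a clique of size 5, and the vertices of any clique must share a bag in every tree decomposition; so some bag has ≥ 5 vertices and tw(G) ≥ 4. Hence tw(G) = 4 exactly.

Treewidth 4.
One such decomposition:
Bags: B1 = {a, e, f, h, i}  B2 = {a, e, f, i, j}  B3 = {a, d, e, f, i}  B4 = {a, c, e, f, i}  B5 = {a, b, f, i, j}  B6 = {a, c, e, i, k}  B7 = {a, d, e, f, g}
Tree: B1–B2, B1–B3, B2–B4, B2–B5, B4–B6, B3–B7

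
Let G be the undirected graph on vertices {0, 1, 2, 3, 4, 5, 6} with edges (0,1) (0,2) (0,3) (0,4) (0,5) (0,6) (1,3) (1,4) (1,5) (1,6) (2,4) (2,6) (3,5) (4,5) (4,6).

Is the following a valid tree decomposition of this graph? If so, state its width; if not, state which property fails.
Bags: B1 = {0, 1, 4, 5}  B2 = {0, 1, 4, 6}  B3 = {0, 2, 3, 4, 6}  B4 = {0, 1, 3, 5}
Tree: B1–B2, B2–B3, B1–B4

A tree decomposition must satisfy three properties: every vertex lies in some bag; for every edge, both endpoints lie together in some bag; and for every vertex, the bags containing it form a connected subtree. Here bags containing vertex 3 are not connected in the tree, so the decomposition is invalid.

No — bags containing vertex 3 are not connected in the tree.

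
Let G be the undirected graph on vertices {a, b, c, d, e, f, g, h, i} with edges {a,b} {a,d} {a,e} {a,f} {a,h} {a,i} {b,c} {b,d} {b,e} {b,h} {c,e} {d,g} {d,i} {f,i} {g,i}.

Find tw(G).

A width-2 tree decomposition is:
Bags: B1 = {a, d, i}  B2 = {a, b, d}  B3 = {d, g, i}  B4 = {a, b, e}  B5 = {b, c, e}  B6 = {a, f, i}  B7 = {a, b, h}
Tree: B1–B2, B1–B3, B2–B4, B4–B5, B1–B6, B2–B7
Each bag holds 3 vertices, so the decomposition has width 2, which upper-bounds the treewidth. Conversely, {d, g, i} is a clique of size 3, and the vertices of any clique must share a bag in every tree decomposition; so some bag has ≥ 3 vertices and tw(G) ≥ 2. Combining the bounds, tw(G) = 2.

2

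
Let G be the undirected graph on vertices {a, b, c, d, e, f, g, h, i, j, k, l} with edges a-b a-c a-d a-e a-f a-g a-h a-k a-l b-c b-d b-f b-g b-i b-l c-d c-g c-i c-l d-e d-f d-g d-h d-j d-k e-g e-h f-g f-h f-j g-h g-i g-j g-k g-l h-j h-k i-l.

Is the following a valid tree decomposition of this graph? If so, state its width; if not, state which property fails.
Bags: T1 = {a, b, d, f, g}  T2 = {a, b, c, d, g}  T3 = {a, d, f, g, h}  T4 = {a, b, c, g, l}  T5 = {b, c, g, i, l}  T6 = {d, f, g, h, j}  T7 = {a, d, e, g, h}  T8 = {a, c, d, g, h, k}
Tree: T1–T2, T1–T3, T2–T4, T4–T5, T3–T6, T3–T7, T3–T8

No — bags containing vertex c are not connected in the tree.

A tree decomposition must satisfy three properties: every vertex lies in some bag; for every edge, both endpoints lie together in some bag; and for every vertex, the bags containing it form a connected subtree. Here bags containing vertex c are not connected in the tree, so the decomposition is invalid.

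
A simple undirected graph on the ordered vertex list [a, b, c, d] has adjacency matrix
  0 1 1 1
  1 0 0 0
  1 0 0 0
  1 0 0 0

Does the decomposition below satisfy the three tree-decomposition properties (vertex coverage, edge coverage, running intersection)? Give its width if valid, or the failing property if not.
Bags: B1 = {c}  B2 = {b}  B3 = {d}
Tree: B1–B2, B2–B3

No — vertex a appears in no bag.

A tree decomposition must satisfy three properties: every vertex lies in some bag; for every edge, both endpoints lie together in some bag; and for every vertex, the bags containing it form a connected subtree. Here vertex a appears in no bag, so the decomposition is invalid.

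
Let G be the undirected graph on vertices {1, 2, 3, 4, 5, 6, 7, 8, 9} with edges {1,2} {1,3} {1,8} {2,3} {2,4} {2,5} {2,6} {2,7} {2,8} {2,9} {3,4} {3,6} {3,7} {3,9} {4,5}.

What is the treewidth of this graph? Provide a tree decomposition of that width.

Treewidth 2.
Bags: B1 = {2, 3, 7}  B2 = {2, 3, 4}  B3 = {2, 4, 5}  B4 = {2, 3, 6}  B5 = {1, 2, 3}  B6 = {1, 2, 8}  B7 = {2, 3, 9}
Tree: B1–B2, B2–B3, B1–B4, B4–B5, B5–B6, B1–B7

Every bag has size at most 3, so the width is 3 − 1 = 2 and tw(G) ≤ 2. Conversely, {1, 2, 8} is a clique of size 3, and the vertices of any clique must share a bag in every tree decomposition; so some bag has ≥ 3 vertices and tw(G) ≥ 2. Hence tw(G) = 2 exactly.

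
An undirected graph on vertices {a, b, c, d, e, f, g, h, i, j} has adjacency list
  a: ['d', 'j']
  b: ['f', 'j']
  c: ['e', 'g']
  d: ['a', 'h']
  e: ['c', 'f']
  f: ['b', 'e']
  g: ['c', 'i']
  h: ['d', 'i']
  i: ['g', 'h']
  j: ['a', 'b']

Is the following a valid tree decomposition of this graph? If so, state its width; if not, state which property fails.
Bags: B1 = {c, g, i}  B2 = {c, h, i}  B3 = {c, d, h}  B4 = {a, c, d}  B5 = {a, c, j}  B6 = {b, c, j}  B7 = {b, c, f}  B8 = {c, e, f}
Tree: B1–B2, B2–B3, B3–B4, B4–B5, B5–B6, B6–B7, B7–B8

Vertex coverage: the bags together contain {a, b, c, d, e, f, g, h, i, j}, the full vertex set. Edge coverage: each edge of G has both endpoints in at least one bag. Running intersection: for every vertex, the bags containing it form a connected subtree. All three properties hold, so this is a valid tree decomposition of width max|bag| − 1 = 2, and hence tw(G) ≤ 2.

Yes; width 2.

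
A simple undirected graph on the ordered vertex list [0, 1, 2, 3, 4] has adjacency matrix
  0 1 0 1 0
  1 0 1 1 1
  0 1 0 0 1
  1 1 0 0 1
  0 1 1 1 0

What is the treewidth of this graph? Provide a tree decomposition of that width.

Treewidth 2.
One optimal decomposition is:
Bags: B1 = {1, 3, 4}  B2 = {1, 2, 4}  B3 = {0, 1, 3}
Tree: B1–B2, B1–B3

Each bag holds 3 vertices, so the decomposition has width 2, which upper-bounds the treewidth. For the lower bound, the 3 vertices {1, 2, 4} are pairwise adjacent, and any tree decomposition puts a clique entirely inside one bag — forcing width ≥ 2. Therefore the treewidth is 2.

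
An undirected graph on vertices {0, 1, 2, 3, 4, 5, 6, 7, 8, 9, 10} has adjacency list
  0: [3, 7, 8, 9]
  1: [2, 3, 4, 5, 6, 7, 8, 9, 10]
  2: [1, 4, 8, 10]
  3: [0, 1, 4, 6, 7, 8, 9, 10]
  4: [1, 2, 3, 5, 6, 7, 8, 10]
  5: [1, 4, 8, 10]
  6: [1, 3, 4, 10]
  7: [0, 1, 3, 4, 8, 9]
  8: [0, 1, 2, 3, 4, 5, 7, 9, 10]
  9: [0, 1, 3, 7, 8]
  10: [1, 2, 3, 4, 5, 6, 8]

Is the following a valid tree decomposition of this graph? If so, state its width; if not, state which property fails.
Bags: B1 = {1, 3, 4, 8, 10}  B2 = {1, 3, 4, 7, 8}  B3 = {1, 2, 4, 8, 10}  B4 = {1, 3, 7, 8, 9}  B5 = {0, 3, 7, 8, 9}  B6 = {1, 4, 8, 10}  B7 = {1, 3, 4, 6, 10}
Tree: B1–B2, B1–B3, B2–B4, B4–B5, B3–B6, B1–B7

No — vertex 5 appears in no bag.

A tree decomposition must satisfy three properties: every vertex lies in some bag; for every edge, both endpoints lie together in some bag; and for every vertex, the bags containing it form a connected subtree. Here vertex 5 appears in no bag, so the decomposition is invalid.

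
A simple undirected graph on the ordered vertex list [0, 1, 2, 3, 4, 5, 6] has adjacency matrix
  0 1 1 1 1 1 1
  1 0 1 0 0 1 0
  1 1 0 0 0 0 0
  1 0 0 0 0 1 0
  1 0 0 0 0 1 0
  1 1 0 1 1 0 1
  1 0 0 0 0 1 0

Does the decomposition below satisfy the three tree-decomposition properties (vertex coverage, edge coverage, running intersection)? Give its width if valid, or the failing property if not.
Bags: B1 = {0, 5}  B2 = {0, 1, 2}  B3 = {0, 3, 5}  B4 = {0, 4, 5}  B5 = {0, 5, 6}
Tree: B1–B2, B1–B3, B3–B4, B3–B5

No — edge (1,5) lies in no bag.

A tree decomposition must satisfy three properties: every vertex lies in some bag; for every edge, both endpoints lie together in some bag; and for every vertex, the bags containing it form a connected subtree. Here edge (1,5) lies in no bag, so the decomposition is invalid.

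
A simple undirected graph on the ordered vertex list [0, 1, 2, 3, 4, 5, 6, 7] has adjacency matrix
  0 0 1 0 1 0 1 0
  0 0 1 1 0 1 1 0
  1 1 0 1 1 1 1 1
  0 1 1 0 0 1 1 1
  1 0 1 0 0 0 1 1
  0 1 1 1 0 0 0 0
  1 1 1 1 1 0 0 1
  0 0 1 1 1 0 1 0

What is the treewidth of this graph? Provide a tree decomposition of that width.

Treewidth 3.
One such decomposition:
Bags: B1 = {0, 2, 4, 6}  B2 = {2, 4, 6, 7}  B3 = {2, 3, 6, 7}  B4 = {1, 2, 3, 6}  B5 = {1, 2, 3, 5}
Tree: B1–B2, B2–B3, B3–B4, B4–B5

Every bag has size at most 4, so the width is 4 − 1 = 3 and tw(G) ≤ 3. On the other hand G contains the 4-clique {1, 2, 3, 5}. A clique must lie in a single bag of any decomposition, so no decomposition can have width below 3. Combining the bounds, tw(G) = 3.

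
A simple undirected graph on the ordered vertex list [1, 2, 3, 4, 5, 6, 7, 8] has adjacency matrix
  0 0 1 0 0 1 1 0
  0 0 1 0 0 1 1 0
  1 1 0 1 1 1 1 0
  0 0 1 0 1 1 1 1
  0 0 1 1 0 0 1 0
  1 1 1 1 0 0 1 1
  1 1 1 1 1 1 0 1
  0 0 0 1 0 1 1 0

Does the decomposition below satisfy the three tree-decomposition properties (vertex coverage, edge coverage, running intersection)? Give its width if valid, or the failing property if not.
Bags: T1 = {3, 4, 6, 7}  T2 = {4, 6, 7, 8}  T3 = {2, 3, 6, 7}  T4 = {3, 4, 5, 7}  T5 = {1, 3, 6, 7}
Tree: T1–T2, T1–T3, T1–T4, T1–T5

Vertex coverage: the bags together contain {1, 2, 3, 4, 5, 6, 7, 8}, the full vertex set. Edge coverage: each edge of G has both endpoints in at least one bag. Running intersection: for every vertex, the bags containing it form a connected subtree. All three properties hold, so this is a valid tree decomposition of width max|bag| − 1 = 3, and hence tw(G) ≤ 3.

Yes; width 3.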